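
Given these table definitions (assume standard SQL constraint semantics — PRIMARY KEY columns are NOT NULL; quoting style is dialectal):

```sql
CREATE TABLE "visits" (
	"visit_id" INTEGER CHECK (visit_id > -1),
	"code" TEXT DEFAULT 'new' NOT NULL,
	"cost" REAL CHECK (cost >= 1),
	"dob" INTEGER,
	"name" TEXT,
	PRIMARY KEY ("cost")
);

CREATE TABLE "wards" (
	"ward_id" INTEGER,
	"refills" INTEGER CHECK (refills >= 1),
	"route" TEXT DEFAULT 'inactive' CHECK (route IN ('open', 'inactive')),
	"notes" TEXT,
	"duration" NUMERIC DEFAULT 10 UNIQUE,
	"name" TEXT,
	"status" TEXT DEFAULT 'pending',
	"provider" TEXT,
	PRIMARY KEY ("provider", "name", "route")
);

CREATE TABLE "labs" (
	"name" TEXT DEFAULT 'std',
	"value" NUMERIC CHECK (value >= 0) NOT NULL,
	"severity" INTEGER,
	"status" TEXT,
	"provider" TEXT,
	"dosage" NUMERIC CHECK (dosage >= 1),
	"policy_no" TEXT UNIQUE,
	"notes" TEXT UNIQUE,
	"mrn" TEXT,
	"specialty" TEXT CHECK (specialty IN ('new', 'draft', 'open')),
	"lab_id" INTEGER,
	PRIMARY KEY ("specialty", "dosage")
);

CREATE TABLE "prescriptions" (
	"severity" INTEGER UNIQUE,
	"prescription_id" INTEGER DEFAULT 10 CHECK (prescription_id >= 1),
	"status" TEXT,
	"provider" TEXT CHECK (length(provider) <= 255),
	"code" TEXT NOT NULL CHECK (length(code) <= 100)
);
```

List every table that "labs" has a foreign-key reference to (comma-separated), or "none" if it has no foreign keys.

none

No column in labs has a REFERENCES clause.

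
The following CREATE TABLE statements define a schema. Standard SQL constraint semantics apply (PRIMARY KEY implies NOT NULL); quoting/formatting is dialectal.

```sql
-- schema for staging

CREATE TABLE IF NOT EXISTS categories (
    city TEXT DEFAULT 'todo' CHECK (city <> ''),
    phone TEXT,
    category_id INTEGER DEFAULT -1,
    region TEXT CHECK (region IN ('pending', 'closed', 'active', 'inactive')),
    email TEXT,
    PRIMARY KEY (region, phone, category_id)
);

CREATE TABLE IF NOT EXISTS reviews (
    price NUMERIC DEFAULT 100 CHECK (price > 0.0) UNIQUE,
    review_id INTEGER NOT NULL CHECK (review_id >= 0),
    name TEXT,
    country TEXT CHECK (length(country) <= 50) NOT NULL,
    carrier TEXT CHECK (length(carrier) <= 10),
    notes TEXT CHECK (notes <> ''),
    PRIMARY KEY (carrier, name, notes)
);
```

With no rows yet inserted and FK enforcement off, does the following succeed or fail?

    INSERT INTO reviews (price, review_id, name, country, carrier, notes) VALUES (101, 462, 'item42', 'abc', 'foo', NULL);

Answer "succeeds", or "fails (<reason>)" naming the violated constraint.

notes is explicitly set to NULL, but notes is part of the PRIMARY KEY (implied NOT NULL).

fails (NOT NULL on notes)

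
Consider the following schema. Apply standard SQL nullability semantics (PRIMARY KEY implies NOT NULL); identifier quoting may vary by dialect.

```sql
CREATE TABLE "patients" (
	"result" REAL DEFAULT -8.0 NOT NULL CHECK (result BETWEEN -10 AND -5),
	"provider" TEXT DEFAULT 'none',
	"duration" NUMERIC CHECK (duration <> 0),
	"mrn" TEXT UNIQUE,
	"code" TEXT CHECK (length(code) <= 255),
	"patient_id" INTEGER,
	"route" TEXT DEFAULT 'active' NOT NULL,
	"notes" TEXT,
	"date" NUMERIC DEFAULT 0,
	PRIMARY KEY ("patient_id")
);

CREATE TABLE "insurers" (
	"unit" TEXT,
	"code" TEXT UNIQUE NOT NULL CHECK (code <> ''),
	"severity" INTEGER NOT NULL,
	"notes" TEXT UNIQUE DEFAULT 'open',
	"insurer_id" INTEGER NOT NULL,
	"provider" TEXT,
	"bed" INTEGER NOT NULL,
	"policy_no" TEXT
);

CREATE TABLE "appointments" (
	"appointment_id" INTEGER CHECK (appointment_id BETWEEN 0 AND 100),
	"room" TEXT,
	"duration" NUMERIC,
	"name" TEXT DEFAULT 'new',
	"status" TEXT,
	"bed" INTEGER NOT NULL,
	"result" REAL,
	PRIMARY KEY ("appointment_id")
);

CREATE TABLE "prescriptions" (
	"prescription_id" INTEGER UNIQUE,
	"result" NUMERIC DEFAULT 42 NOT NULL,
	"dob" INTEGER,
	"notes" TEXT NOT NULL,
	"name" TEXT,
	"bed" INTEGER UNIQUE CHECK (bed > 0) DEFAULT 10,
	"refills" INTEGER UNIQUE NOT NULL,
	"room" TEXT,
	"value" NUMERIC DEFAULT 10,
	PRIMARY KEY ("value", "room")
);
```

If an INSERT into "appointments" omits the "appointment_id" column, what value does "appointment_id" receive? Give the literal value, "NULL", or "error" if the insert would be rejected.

appointment_id has no DEFAULT clause.
Omitting it would insert NULL, but it is part of the PRIMARY KEY, so the INSERT fails.

error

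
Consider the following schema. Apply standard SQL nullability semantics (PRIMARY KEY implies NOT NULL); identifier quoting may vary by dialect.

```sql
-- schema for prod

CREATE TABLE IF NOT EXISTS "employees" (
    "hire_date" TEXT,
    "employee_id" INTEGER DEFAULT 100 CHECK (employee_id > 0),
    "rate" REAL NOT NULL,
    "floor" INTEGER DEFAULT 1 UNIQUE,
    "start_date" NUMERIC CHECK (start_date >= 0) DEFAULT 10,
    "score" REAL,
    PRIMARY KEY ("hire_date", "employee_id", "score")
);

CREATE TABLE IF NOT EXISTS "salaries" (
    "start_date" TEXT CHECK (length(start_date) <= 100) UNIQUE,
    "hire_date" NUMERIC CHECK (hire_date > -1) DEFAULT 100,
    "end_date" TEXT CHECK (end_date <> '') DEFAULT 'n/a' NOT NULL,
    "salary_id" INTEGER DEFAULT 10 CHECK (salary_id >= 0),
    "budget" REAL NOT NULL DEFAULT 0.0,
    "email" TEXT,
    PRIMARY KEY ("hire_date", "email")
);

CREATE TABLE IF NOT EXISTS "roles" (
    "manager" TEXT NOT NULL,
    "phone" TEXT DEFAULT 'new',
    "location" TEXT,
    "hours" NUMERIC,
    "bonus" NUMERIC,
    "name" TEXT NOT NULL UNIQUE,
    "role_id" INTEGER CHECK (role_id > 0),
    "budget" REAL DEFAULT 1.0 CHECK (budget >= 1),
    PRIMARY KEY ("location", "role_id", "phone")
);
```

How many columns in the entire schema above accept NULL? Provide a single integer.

employees: 2 nullable (floor, start_date — PK (hire_date, employee_id, score) and explicit NOT NULL columns excluded).
salaries: 2 nullable (start_date, salary_id — PK (hire_date, email) and explicit NOT NULL columns excluded).
roles: 3 nullable (hours, bonus, budget — PK (location, role_id, phone) and explicit NOT NULL columns excluded).
Total: 2 + 2 + 3 = 7.

7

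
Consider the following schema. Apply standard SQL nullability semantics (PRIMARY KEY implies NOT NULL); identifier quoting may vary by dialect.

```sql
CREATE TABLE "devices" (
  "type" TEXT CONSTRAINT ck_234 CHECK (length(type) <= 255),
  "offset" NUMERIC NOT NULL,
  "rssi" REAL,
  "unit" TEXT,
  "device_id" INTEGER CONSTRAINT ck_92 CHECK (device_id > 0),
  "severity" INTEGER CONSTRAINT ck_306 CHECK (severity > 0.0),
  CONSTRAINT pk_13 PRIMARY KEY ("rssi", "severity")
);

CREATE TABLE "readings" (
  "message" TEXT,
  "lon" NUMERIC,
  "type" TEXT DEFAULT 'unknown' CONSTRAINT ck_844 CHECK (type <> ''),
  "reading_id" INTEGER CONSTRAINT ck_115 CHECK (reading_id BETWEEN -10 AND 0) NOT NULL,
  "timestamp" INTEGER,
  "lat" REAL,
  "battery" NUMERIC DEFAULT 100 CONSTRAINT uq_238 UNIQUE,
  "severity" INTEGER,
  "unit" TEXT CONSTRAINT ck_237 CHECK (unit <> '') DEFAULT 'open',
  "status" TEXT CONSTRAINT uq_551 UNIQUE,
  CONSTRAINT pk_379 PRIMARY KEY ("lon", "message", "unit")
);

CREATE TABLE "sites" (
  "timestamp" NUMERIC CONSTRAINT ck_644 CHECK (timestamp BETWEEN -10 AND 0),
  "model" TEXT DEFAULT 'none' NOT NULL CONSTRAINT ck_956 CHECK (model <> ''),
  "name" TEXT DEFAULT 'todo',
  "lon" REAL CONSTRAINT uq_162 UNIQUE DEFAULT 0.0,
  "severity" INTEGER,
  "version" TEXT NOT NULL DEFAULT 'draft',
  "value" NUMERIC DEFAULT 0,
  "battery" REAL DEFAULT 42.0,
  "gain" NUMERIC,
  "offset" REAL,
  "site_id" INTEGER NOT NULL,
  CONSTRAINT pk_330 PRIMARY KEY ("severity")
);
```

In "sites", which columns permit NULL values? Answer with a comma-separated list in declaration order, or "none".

timestamp, name, lon, value, battery, gain, offset

- timestamp: CHECK does not forbid NULL (a CHECK constraint passes when its expression is NULL) → nullable.
- model: declared NOT NULL → not nullable.
- name: DEFAULT only fills an omitted column; an explicit NULL is still allowed → nullable.
- lon: UNIQUE does not imply NOT NULL → nullable.
- severity: part of the PRIMARY KEY, which implies NOT NULL → not nullable.
- version: declared NOT NULL → not nullable.
- value: DEFAULT only fills an omitted column; an explicit NULL is still allowed → nullable.
- battery: DEFAULT only fills an omitted column; an explicit NULL is still allowed → nullable.
- gain: no NOT NULL constraint applies → nullable.
- offset: no NOT NULL constraint applies → nullable.
- site_id: declared NOT NULL → not nullable.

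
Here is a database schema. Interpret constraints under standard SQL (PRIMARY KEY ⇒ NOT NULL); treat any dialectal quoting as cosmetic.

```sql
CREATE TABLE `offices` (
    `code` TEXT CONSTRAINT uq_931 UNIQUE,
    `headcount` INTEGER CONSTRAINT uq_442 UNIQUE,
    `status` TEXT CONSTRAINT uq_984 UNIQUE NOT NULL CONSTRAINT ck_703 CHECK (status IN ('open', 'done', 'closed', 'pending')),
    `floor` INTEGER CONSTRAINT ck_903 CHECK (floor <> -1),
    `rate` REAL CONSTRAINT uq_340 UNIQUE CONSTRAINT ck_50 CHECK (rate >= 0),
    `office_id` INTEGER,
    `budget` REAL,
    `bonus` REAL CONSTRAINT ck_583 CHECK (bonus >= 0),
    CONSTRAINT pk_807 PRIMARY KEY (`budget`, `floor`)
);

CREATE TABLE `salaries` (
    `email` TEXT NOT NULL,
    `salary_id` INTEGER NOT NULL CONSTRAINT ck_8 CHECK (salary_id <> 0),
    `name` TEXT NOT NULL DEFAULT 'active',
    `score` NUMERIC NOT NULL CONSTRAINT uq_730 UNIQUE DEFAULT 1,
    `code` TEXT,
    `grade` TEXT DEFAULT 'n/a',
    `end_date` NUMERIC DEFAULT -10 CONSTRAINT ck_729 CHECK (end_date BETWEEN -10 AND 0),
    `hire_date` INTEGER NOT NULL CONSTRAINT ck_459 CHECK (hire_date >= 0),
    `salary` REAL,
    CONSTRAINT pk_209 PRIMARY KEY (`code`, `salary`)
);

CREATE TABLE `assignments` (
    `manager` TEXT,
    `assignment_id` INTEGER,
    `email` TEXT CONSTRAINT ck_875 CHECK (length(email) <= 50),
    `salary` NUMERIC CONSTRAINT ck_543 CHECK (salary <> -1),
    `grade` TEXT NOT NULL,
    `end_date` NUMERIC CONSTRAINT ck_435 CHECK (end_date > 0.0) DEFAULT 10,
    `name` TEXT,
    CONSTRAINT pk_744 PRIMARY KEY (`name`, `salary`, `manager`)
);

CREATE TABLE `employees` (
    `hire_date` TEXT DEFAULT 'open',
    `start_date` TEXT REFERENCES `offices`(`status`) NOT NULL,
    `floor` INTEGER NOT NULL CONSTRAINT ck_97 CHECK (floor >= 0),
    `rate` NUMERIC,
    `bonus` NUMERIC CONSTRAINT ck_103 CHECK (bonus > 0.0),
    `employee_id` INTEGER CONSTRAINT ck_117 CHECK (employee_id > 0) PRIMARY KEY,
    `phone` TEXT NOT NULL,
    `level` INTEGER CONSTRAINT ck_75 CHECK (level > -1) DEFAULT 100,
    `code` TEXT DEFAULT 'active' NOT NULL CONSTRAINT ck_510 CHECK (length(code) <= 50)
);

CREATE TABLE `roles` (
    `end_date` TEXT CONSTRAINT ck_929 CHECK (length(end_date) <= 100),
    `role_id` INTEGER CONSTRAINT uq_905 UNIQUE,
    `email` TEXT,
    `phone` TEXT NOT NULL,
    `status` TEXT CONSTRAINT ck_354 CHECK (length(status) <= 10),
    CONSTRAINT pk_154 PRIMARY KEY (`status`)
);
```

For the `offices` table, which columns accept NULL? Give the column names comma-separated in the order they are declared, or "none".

code, headcount, rate, office_id, bonus

- code: UNIQUE does not imply NOT NULL → nullable.
- headcount: UNIQUE does not imply NOT NULL → nullable.
- status: declared NOT NULL → not nullable.
- floor: part of the PRIMARY KEY, which implies NOT NULL → not nullable.
- rate: CHECK does not forbid NULL (a CHECK constraint passes when its expression is NULL) → nullable.
- office_id: no NOT NULL constraint applies → nullable.
- budget: part of the PRIMARY KEY, which implies NOT NULL → not nullable.
- bonus: CHECK does not forbid NULL (a CHECK constraint passes when its expression is NULL) → nullable.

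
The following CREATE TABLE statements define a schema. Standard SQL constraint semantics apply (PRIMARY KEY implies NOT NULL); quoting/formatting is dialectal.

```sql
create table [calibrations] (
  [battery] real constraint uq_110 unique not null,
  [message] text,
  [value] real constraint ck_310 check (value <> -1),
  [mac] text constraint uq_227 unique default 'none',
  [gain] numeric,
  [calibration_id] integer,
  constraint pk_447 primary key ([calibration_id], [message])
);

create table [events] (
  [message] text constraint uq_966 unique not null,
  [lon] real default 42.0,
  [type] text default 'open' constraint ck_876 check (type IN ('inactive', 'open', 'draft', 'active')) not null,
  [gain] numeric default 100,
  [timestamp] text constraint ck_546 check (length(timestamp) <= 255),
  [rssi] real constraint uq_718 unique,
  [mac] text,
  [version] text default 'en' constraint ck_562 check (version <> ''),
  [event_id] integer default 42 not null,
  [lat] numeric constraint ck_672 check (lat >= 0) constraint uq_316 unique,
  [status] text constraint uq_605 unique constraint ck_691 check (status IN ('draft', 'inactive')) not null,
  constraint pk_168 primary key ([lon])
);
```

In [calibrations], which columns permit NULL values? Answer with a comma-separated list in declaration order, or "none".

value, mac, gain

- battery: declared NOT NULL → not nullable.
- message: part of the PRIMARY KEY, which implies NOT NULL → not nullable.
- value: CHECK does not forbid NULL (a CHECK constraint passes when its expression is NULL) → nullable.
- mac: UNIQUE does not imply NOT NULL → nullable.
- gain: no NOT NULL constraint applies → nullable.
- calibration_id: part of the PRIMARY KEY, which implies NOT NULL → not nullable.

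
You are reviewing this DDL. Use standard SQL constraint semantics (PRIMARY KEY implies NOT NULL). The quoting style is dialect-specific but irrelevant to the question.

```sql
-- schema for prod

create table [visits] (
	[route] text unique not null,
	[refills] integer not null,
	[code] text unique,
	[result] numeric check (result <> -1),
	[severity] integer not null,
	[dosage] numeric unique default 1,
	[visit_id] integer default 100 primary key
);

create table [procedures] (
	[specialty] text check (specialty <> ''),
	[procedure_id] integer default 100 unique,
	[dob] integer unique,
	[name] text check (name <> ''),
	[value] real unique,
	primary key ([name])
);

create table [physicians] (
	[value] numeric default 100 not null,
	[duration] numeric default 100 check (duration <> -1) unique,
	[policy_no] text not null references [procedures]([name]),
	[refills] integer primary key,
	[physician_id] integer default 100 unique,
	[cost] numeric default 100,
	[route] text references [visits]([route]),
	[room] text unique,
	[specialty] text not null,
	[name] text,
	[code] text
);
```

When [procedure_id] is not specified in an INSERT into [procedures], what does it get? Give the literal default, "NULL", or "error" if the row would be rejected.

procedure_id has an explicit DEFAULT 100.
When the column is omitted from an INSERT, that default is used.

100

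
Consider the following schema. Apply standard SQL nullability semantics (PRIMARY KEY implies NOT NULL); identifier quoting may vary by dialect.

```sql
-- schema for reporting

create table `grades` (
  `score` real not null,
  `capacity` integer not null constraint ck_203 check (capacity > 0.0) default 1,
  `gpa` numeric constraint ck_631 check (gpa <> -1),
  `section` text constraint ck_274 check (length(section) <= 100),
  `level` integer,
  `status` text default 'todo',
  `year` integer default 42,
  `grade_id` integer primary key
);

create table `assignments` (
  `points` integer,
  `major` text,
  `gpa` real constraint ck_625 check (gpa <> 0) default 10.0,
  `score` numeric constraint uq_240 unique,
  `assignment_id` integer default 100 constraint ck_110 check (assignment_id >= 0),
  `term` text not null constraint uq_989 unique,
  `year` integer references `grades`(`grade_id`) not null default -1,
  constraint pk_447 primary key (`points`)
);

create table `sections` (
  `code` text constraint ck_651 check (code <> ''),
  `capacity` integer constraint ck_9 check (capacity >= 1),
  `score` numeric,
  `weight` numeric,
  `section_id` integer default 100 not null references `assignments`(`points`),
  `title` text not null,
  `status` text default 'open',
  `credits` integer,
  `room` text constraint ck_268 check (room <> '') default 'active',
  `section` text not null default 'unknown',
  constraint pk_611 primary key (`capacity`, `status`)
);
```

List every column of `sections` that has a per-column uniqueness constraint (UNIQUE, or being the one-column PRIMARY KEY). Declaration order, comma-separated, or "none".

- code: no UNIQUE or single-column PK constraint.
- capacity: part of a composite PRIMARY KEY — only the tuple is unique, not this column on its own.
- score: no UNIQUE or single-column PK constraint.
- weight: no UNIQUE or single-column PK constraint.
- section_id: no UNIQUE or single-column PK constraint.
- title: no UNIQUE or single-column PK constraint.
- status: part of a composite PRIMARY KEY — only the tuple is unique, not this column on its own.
- credits: no UNIQUE or single-column PK constraint.
- room: no UNIQUE or single-column PK constraint.
- section: no UNIQUE or single-column PK constraint.

none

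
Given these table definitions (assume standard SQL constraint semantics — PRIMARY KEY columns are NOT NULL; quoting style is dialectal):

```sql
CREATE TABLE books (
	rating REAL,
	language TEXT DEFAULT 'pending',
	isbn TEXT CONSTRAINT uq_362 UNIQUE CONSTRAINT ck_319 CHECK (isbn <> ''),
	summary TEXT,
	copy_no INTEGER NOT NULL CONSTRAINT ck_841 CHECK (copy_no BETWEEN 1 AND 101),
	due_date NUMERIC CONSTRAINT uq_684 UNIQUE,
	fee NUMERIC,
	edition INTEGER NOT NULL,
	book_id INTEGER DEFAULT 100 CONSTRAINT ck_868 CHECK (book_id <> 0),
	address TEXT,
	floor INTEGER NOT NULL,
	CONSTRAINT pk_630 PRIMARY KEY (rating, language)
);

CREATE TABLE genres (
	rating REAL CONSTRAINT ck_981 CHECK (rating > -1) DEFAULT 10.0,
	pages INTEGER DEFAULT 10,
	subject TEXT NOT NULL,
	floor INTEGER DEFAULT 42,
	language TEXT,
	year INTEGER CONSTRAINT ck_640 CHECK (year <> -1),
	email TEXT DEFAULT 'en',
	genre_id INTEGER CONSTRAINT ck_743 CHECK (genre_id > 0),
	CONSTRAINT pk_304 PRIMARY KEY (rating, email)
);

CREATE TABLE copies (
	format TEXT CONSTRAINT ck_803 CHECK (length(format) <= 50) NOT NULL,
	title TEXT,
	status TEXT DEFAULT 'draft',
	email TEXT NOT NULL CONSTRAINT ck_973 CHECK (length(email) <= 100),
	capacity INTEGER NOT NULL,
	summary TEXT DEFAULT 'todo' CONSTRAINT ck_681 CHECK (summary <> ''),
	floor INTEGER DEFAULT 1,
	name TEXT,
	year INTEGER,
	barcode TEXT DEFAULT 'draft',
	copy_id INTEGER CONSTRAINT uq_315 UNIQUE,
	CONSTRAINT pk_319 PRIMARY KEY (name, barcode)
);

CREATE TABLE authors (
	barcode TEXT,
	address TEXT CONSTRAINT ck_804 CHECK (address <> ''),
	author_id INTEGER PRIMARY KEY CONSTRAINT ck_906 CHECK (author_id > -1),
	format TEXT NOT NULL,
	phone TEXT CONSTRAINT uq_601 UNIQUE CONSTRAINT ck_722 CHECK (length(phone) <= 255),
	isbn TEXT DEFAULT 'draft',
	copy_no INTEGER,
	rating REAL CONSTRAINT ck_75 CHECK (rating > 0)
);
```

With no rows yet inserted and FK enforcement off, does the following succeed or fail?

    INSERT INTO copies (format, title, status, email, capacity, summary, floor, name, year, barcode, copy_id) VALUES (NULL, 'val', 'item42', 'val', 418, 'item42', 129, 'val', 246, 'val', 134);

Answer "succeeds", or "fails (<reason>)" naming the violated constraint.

format is explicitly set to NULL, but format is declared NOT NULL.

fails (NOT NULL on format)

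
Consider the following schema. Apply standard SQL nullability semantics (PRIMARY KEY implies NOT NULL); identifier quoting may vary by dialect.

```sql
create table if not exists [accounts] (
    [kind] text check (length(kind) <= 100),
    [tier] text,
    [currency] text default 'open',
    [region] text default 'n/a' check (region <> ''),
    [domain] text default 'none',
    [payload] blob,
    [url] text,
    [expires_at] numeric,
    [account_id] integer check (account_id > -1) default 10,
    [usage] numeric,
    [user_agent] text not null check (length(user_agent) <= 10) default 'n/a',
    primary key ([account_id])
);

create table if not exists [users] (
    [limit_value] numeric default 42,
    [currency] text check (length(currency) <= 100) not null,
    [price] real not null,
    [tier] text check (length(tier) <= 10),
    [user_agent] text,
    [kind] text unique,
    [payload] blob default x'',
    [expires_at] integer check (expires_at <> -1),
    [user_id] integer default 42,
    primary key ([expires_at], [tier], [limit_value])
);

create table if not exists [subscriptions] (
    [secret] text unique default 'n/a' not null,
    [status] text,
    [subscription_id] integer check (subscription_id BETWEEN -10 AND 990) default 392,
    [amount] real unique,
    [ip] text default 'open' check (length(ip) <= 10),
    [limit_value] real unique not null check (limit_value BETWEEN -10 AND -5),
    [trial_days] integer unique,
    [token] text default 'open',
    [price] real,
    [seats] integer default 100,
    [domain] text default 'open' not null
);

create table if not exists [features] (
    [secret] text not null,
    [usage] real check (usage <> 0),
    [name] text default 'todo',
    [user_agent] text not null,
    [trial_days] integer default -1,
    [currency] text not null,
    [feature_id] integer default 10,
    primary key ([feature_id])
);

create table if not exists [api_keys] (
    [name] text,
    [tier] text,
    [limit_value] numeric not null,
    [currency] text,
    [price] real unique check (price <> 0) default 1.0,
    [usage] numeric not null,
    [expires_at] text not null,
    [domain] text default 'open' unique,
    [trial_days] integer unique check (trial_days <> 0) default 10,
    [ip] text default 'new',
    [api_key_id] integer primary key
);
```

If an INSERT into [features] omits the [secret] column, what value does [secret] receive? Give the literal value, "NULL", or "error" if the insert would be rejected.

secret has no DEFAULT clause.
Omitting it would insert NULL, but it is declared NOT NULL, so the INSERT fails.

error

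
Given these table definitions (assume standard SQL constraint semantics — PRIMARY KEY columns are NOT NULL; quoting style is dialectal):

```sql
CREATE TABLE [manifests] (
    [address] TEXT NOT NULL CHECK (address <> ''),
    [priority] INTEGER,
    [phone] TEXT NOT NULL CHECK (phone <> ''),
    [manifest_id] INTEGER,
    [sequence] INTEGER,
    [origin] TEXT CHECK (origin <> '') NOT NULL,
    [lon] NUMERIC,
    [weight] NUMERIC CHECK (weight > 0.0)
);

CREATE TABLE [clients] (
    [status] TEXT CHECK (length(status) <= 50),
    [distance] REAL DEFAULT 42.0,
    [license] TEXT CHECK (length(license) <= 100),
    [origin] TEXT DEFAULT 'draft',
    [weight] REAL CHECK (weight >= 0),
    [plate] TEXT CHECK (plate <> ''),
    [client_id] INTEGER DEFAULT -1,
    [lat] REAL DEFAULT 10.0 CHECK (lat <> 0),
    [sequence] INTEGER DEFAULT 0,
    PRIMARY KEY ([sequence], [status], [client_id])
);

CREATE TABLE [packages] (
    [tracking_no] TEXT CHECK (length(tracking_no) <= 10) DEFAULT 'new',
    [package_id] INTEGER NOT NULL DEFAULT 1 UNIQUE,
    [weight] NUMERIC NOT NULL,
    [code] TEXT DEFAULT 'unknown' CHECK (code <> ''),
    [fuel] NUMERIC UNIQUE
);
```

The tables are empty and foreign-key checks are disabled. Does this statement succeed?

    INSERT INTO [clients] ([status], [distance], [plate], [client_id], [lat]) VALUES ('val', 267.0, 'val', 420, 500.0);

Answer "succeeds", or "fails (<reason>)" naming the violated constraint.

succeeds

NOT NULL columns: client_id is supplied; sequence defaults to 0; status is supplied.
CHECK constraints: 'val' satisfies (length(status) <= 50); 'val' satisfies (plate <> ''); 500.0 satisfies (lat <> 0).
No constraint is violated.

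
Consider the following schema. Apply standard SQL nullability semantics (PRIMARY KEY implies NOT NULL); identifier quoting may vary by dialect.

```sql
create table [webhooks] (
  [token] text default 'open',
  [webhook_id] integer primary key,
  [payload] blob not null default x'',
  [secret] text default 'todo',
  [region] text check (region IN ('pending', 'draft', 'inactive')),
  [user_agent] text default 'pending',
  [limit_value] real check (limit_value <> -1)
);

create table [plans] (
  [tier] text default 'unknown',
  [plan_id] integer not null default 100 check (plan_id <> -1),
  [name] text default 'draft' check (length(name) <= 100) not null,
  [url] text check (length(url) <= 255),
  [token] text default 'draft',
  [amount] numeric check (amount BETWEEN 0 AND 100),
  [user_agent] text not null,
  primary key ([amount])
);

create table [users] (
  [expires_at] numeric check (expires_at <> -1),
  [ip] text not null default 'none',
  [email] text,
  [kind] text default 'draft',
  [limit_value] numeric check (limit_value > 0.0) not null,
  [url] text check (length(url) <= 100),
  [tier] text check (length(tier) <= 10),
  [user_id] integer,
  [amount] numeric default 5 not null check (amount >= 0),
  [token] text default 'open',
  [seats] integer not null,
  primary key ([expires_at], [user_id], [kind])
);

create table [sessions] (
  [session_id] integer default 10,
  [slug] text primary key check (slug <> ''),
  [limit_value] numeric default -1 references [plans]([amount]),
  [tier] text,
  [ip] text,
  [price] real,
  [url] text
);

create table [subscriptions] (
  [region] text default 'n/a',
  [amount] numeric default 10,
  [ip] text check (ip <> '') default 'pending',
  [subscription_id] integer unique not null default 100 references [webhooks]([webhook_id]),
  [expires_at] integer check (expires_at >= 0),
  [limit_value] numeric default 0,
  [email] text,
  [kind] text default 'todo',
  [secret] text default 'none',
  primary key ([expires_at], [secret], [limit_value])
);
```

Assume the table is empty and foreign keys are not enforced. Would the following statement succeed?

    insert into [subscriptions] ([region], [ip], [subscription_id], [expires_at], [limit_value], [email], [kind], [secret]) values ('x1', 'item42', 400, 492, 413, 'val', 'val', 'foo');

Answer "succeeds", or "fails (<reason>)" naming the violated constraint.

succeeds

NOT NULL columns: expires_at is supplied; limit_value is supplied; secret is supplied; subscription_id is supplied.
CHECK constraints: 'item42' satisfies (ip <> ''); 492 satisfies (expires_at >= 0).
No constraint is violated.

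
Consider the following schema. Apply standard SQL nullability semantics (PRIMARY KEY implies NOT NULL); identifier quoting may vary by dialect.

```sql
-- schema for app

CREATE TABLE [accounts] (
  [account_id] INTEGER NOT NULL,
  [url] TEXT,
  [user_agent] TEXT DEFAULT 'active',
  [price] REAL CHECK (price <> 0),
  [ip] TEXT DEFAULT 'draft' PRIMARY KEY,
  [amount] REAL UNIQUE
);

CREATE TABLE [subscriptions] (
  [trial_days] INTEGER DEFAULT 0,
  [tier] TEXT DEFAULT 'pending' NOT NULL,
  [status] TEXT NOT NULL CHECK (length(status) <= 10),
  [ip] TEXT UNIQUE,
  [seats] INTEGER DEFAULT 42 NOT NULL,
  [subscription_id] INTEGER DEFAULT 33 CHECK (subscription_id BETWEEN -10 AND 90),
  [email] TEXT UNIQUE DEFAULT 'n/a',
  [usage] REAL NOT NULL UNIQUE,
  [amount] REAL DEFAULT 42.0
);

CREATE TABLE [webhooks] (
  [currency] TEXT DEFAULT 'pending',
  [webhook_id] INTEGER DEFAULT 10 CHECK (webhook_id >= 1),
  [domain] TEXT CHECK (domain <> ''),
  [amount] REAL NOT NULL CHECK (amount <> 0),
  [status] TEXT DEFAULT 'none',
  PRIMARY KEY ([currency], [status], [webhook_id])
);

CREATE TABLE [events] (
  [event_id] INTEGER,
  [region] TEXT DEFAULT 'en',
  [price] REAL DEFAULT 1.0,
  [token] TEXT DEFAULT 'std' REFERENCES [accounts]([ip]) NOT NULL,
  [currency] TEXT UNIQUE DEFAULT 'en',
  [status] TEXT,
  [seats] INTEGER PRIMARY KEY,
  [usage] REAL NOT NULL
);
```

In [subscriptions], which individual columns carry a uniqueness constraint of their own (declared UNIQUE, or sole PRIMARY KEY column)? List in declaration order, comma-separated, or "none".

- trial_days: no UNIQUE or single-column PK constraint.
- tier: no UNIQUE or single-column PK constraint.
- status: no UNIQUE or single-column PK constraint.
- ip: declared UNIQUE → unique.
- seats: no UNIQUE or single-column PK constraint.
- subscription_id: no UNIQUE or single-column PK constraint.
- email: declared UNIQUE → unique.
- usage: declared UNIQUE → unique.
- amount: no UNIQUE or single-column PK constraint.

ip, email, usage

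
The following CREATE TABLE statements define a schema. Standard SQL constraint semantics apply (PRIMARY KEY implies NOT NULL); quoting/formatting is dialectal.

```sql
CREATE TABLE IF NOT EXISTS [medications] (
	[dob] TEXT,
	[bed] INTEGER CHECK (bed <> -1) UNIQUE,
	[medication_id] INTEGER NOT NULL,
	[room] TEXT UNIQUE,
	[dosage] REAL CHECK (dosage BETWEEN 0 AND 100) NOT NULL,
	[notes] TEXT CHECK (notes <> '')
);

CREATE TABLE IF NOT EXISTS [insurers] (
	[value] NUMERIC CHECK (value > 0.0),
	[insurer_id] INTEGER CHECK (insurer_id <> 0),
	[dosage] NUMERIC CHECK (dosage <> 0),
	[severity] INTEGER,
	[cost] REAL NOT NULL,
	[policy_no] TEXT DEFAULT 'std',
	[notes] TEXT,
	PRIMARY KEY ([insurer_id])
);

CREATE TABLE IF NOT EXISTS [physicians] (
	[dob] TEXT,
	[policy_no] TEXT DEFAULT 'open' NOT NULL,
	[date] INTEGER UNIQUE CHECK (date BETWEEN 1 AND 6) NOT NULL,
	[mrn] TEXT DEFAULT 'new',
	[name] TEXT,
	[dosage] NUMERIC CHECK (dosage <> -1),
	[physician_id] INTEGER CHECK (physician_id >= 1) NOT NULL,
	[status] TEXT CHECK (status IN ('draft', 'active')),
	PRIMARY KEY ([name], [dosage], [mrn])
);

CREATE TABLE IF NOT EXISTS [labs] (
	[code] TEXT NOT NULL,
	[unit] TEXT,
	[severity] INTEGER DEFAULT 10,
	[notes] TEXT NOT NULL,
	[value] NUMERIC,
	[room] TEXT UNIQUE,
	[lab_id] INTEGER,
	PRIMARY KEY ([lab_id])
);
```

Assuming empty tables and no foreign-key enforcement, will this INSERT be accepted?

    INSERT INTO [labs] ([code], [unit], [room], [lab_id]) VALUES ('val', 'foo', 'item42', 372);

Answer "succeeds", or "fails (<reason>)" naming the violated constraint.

notes is omitted from the column list and has no DEFAULT, so it would receive NULL.
But notes is declared NOT NULL.

fails (NOT NULL on notes)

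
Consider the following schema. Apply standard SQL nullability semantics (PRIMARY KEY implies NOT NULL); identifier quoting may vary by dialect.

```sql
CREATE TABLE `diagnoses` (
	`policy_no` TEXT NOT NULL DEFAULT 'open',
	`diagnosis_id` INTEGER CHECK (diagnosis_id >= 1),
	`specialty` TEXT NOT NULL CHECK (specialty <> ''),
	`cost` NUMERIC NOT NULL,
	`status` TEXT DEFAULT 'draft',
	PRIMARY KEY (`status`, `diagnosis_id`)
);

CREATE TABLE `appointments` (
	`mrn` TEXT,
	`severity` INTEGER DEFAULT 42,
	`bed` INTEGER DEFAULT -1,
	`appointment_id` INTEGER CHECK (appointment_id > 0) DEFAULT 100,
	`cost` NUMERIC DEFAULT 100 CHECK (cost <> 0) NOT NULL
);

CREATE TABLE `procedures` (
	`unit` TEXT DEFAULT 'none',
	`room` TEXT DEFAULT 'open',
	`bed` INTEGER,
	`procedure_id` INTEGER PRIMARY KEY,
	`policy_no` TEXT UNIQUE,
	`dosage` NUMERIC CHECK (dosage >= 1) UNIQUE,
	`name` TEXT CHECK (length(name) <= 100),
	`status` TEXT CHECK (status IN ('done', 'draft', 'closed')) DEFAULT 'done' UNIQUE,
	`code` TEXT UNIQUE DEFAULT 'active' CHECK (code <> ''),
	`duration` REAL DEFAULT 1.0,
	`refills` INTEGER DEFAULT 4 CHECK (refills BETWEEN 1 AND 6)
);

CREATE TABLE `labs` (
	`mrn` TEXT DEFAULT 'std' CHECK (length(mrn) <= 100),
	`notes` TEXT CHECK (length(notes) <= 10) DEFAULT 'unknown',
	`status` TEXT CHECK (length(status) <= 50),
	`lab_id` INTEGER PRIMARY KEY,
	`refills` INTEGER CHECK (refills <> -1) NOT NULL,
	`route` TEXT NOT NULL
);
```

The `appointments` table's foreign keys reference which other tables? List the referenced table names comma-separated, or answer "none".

none

No column in appointments has a REFERENCES clause.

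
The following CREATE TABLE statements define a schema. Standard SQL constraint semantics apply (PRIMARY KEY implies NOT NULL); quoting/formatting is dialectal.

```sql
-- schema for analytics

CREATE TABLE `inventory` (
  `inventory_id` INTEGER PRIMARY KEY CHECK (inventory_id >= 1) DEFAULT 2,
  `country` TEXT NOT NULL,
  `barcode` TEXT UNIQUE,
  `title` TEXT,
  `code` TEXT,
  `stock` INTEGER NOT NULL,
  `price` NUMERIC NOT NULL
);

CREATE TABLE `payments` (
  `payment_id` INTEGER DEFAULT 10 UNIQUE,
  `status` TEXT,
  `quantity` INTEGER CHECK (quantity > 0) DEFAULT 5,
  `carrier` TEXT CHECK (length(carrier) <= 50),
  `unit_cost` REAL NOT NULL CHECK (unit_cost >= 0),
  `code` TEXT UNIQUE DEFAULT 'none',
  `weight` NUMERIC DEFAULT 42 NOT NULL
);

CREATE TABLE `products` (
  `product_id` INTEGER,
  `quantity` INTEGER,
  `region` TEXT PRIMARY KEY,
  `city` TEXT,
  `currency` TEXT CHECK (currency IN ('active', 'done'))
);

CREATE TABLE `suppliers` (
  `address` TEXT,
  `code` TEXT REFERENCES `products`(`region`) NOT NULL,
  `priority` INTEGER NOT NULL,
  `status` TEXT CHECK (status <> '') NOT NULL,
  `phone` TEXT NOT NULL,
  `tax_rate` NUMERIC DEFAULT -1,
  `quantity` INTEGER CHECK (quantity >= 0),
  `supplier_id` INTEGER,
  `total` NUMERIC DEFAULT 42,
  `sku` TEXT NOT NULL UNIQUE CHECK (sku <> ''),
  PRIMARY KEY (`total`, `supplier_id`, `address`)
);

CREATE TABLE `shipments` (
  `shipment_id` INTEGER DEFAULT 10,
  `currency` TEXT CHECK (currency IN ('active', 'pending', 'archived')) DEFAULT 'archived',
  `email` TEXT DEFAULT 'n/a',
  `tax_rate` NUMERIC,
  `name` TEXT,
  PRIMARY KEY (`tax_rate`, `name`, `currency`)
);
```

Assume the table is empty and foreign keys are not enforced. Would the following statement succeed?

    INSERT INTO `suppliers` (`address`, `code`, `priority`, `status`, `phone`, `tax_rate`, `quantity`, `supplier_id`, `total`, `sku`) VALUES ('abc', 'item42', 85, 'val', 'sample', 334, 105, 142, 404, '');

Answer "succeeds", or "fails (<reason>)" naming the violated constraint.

fails (CHECK on sku)

The value '' for sku violates CHECK (sku <> '').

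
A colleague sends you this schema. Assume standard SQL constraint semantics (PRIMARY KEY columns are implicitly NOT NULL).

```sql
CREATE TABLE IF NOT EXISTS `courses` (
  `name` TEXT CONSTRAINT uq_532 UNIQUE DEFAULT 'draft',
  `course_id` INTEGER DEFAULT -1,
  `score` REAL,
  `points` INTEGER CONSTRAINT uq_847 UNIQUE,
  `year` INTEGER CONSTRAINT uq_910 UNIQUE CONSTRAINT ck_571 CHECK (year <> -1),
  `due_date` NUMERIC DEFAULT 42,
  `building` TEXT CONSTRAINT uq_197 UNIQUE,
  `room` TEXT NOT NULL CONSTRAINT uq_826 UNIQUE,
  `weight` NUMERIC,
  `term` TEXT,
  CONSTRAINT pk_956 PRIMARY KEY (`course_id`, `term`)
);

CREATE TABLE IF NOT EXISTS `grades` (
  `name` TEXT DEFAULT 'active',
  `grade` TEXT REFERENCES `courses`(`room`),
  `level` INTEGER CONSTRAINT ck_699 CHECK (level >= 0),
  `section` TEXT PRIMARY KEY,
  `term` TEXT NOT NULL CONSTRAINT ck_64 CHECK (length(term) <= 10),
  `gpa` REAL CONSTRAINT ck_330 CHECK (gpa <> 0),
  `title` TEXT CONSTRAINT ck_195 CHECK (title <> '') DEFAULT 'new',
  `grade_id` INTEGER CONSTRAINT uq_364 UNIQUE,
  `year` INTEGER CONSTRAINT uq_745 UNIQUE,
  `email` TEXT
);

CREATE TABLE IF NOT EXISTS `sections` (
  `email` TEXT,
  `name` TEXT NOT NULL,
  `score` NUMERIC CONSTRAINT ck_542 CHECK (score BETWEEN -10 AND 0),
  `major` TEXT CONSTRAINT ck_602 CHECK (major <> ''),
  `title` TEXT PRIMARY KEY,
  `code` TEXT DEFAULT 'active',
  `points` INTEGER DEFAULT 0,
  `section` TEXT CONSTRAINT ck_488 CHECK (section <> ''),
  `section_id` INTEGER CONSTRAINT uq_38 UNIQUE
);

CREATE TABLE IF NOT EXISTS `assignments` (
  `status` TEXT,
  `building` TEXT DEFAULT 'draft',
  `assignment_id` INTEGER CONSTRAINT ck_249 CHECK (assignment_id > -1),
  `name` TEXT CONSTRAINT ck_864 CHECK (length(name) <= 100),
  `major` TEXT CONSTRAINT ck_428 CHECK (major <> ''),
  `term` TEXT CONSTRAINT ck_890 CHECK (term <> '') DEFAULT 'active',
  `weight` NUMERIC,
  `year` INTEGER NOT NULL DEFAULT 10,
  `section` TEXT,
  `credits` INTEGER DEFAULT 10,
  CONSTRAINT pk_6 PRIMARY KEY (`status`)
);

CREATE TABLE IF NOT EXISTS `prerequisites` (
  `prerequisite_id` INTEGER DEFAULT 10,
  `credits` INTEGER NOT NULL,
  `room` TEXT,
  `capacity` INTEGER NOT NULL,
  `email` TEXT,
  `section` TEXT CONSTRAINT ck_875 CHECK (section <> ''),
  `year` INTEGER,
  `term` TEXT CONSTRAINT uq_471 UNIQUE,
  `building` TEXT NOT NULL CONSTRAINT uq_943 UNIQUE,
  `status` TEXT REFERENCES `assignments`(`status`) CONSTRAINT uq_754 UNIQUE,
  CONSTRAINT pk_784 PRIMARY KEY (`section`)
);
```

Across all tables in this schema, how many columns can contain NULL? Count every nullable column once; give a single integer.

courses: 7 nullable (name, score, points, year, due_date, building, weight — PK (course_id, term) and explicit NOT NULL columns excluded).
grades: 8 nullable (name, grade, level, gpa, title, grade_id, year, email — PK (section) and explicit NOT NULL columns excluded).
sections: 7 nullable (email, score, major, code, points, section, section_id — PK (title) and explicit NOT NULL columns excluded).
assignments: 8 nullable (building, assignment_id, name, major, term, weight, section, credits — PK (status) and explicit NOT NULL columns excluded).
prerequisites: 6 nullable (prerequisite_id, room, email, year, term, status — PK (section) and explicit NOT NULL columns excluded).
Total: 7 + 8 + 7 + 8 + 6 = 36.

36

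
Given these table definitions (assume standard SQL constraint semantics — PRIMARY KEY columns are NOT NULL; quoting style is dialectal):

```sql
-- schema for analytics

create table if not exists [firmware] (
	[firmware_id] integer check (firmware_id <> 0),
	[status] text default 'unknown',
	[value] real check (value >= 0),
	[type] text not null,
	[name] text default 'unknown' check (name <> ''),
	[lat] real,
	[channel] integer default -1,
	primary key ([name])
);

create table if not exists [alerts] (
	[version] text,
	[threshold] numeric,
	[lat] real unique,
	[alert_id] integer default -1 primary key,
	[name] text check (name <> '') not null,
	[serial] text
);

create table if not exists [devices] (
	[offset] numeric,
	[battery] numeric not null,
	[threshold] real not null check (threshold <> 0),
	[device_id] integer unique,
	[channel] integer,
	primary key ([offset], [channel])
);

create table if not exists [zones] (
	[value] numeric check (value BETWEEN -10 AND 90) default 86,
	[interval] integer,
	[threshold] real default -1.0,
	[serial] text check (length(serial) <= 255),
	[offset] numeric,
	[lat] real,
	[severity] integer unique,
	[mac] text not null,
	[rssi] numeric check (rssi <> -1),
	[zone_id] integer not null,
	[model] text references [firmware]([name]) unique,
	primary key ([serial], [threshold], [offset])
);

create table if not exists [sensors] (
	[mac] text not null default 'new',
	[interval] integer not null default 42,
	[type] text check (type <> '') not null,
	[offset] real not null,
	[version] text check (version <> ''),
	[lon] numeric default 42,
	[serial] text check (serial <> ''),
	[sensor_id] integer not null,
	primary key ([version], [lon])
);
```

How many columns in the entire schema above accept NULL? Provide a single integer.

17

firmware: 5 nullable (firmware_id, status, value, lat, channel — PK (name) and explicit NOT NULL columns excluded).
alerts: 4 nullable (version, threshold, lat, serial — PK (alert_id) and explicit NOT NULL columns excluded).
devices: 1 nullable (device_id — PK (offset, channel) and explicit NOT NULL columns excluded).
zones: 6 nullable (value, interval, lat, severity, rssi, model — PK (serial, threshold, offset) and explicit NOT NULL columns excluded).
sensors: 1 nullable (serial — PK (version, lon) and explicit NOT NULL columns excluded).
Total: 5 + 4 + 1 + 6 + 1 = 17.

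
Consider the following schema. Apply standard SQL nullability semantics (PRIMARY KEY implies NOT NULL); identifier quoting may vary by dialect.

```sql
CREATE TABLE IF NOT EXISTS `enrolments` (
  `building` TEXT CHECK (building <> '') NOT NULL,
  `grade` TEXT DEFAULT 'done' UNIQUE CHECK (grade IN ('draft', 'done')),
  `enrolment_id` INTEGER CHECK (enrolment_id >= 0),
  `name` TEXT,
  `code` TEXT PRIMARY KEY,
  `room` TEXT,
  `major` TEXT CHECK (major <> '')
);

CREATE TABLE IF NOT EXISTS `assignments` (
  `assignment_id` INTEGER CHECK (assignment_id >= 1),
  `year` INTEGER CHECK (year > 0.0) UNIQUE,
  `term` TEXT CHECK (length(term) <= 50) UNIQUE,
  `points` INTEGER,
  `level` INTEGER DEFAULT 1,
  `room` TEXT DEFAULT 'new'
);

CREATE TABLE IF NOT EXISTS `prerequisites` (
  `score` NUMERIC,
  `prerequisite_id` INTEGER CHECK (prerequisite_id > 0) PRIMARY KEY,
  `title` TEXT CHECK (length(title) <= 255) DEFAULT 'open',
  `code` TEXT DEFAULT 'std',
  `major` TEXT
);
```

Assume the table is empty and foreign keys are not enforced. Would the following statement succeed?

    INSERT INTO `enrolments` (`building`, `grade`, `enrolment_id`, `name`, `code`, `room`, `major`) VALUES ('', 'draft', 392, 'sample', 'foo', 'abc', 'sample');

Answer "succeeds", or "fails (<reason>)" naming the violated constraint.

The value '' for building violates CHECK (building <> '').

fails (CHECK on building)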